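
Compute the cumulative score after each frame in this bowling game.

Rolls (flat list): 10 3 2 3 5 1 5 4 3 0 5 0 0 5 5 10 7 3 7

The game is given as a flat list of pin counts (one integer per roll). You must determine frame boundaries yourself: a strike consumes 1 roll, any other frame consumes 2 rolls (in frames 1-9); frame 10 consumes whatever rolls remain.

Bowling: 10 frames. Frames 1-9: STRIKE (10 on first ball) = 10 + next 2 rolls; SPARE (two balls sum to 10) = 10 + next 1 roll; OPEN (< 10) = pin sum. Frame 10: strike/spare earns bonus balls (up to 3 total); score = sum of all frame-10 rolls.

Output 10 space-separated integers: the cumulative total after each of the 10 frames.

Answer: 15 20 28 34 41 46 46 66 86 103

Derivation:
Frame 1: STRIKE. 10 + next two rolls (3+2) = 15. Cumulative: 15
Frame 2: OPEN (3+2=5). Cumulative: 20
Frame 3: OPEN (3+5=8). Cumulative: 28
Frame 4: OPEN (1+5=6). Cumulative: 34
Frame 5: OPEN (4+3=7). Cumulative: 41
Frame 6: OPEN (0+5=5). Cumulative: 46
Frame 7: OPEN (0+0=0). Cumulative: 46
Frame 8: SPARE (5+5=10). 10 + next roll (10) = 20. Cumulative: 66
Frame 9: STRIKE. 10 + next two rolls (7+3) = 20. Cumulative: 86
Frame 10: SPARE. Sum of all frame-10 rolls (7+3+7) = 17. Cumulative: 103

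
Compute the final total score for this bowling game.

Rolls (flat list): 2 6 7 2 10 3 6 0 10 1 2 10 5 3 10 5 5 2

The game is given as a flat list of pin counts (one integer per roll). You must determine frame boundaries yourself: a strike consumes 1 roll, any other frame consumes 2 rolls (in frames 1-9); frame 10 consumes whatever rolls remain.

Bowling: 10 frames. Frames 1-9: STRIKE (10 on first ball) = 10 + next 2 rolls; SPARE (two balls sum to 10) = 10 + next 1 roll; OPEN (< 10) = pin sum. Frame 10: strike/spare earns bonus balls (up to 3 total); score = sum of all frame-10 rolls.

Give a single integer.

Answer: 117

Derivation:
Frame 1: OPEN (2+6=8). Cumulative: 8
Frame 2: OPEN (7+2=9). Cumulative: 17
Frame 3: STRIKE. 10 + next two rolls (3+6) = 19. Cumulative: 36
Frame 4: OPEN (3+6=9). Cumulative: 45
Frame 5: SPARE (0+10=10). 10 + next roll (1) = 11. Cumulative: 56
Frame 6: OPEN (1+2=3). Cumulative: 59
Frame 7: STRIKE. 10 + next two rolls (5+3) = 18. Cumulative: 77
Frame 8: OPEN (5+3=8). Cumulative: 85
Frame 9: STRIKE. 10 + next two rolls (5+5) = 20. Cumulative: 105
Frame 10: SPARE. Sum of all frame-10 rolls (5+5+2) = 12. Cumulative: 117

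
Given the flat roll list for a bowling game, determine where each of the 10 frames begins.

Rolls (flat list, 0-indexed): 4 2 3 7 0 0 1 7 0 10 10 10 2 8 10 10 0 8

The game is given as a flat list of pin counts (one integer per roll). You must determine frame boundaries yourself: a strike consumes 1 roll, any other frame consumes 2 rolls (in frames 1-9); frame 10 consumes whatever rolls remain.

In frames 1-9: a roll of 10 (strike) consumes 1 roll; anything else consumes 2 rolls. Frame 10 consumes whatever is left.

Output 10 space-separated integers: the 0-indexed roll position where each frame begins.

Frame 1 starts at roll index 0: rolls=4,2 (sum=6), consumes 2 rolls
Frame 2 starts at roll index 2: rolls=3,7 (sum=10), consumes 2 rolls
Frame 3 starts at roll index 4: rolls=0,0 (sum=0), consumes 2 rolls
Frame 4 starts at roll index 6: rolls=1,7 (sum=8), consumes 2 rolls
Frame 5 starts at roll index 8: rolls=0,10 (sum=10), consumes 2 rolls
Frame 6 starts at roll index 10: roll=10 (strike), consumes 1 roll
Frame 7 starts at roll index 11: roll=10 (strike), consumes 1 roll
Frame 8 starts at roll index 12: rolls=2,8 (sum=10), consumes 2 rolls
Frame 9 starts at roll index 14: roll=10 (strike), consumes 1 roll
Frame 10 starts at roll index 15: 3 remaining rolls

Answer: 0 2 4 6 8 10 11 12 14 15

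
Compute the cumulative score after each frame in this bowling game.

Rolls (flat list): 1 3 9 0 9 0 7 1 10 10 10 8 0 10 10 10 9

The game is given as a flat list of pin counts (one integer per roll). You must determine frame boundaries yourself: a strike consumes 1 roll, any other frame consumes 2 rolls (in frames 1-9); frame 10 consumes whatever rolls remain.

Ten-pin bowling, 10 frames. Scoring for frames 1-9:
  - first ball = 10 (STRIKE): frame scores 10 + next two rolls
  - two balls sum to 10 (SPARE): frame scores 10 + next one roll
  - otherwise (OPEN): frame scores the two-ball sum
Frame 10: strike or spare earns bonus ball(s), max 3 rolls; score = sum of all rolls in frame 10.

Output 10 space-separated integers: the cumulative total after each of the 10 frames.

Frame 1: OPEN (1+3=4). Cumulative: 4
Frame 2: OPEN (9+0=9). Cumulative: 13
Frame 3: OPEN (9+0=9). Cumulative: 22
Frame 4: OPEN (7+1=8). Cumulative: 30
Frame 5: STRIKE. 10 + next two rolls (10+10) = 30. Cumulative: 60
Frame 6: STRIKE. 10 + next two rolls (10+8) = 28. Cumulative: 88
Frame 7: STRIKE. 10 + next two rolls (8+0) = 18. Cumulative: 106
Frame 8: OPEN (8+0=8). Cumulative: 114
Frame 9: STRIKE. 10 + next two rolls (10+10) = 30. Cumulative: 144
Frame 10: STRIKE. Sum of all frame-10 rolls (10+10+9) = 29. Cumulative: 173

Answer: 4 13 22 30 60 88 106 114 144 173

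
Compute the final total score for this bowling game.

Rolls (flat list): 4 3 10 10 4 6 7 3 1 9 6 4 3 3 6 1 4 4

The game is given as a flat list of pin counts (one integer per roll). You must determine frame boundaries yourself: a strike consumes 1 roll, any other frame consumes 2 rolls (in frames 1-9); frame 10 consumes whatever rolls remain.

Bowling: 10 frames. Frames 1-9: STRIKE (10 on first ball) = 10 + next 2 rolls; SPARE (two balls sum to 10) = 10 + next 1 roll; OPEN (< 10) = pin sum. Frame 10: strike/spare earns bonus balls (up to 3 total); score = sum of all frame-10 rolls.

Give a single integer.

Answer: 129

Derivation:
Frame 1: OPEN (4+3=7). Cumulative: 7
Frame 2: STRIKE. 10 + next two rolls (10+4) = 24. Cumulative: 31
Frame 3: STRIKE. 10 + next two rolls (4+6) = 20. Cumulative: 51
Frame 4: SPARE (4+6=10). 10 + next roll (7) = 17. Cumulative: 68
Frame 5: SPARE (7+3=10). 10 + next roll (1) = 11. Cumulative: 79
Frame 6: SPARE (1+9=10). 10 + next roll (6) = 16. Cumulative: 95
Frame 7: SPARE (6+4=10). 10 + next roll (3) = 13. Cumulative: 108
Frame 8: OPEN (3+3=6). Cumulative: 114
Frame 9: OPEN (6+1=7). Cumulative: 121
Frame 10: OPEN. Sum of all frame-10 rolls (4+4) = 8. Cumulative: 129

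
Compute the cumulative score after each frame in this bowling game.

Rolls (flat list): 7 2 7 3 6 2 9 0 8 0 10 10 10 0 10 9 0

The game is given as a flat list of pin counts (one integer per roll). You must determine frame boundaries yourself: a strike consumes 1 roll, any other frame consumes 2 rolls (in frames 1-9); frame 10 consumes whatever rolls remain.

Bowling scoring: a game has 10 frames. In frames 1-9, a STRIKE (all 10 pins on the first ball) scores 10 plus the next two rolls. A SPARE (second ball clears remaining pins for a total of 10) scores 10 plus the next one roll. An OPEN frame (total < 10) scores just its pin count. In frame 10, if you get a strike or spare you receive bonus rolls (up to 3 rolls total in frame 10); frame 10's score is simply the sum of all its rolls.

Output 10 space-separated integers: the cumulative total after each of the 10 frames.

Answer: 9 25 33 42 50 80 100 120 139 148

Derivation:
Frame 1: OPEN (7+2=9). Cumulative: 9
Frame 2: SPARE (7+3=10). 10 + next roll (6) = 16. Cumulative: 25
Frame 3: OPEN (6+2=8). Cumulative: 33
Frame 4: OPEN (9+0=9). Cumulative: 42
Frame 5: OPEN (8+0=8). Cumulative: 50
Frame 6: STRIKE. 10 + next two rolls (10+10) = 30. Cumulative: 80
Frame 7: STRIKE. 10 + next two rolls (10+0) = 20. Cumulative: 100
Frame 8: STRIKE. 10 + next two rolls (0+10) = 20. Cumulative: 120
Frame 9: SPARE (0+10=10). 10 + next roll (9) = 19. Cumulative: 139
Frame 10: OPEN. Sum of all frame-10 rolls (9+0) = 9. Cumulative: 148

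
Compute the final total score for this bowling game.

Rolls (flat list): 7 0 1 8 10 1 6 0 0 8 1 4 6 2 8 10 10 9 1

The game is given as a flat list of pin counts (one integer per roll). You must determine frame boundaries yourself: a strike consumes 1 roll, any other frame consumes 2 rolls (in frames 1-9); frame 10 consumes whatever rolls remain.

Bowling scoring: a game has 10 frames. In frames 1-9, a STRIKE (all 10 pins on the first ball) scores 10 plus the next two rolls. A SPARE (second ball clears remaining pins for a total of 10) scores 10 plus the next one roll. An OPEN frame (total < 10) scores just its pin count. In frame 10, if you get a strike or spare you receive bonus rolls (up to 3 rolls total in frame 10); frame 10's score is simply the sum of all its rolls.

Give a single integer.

Answer: 130

Derivation:
Frame 1: OPEN (7+0=7). Cumulative: 7
Frame 2: OPEN (1+8=9). Cumulative: 16
Frame 3: STRIKE. 10 + next two rolls (1+6) = 17. Cumulative: 33
Frame 4: OPEN (1+6=7). Cumulative: 40
Frame 5: OPEN (0+0=0). Cumulative: 40
Frame 6: OPEN (8+1=9). Cumulative: 49
Frame 7: SPARE (4+6=10). 10 + next roll (2) = 12. Cumulative: 61
Frame 8: SPARE (2+8=10). 10 + next roll (10) = 20. Cumulative: 81
Frame 9: STRIKE. 10 + next two rolls (10+9) = 29. Cumulative: 110
Frame 10: STRIKE. Sum of all frame-10 rolls (10+9+1) = 20. Cumulative: 130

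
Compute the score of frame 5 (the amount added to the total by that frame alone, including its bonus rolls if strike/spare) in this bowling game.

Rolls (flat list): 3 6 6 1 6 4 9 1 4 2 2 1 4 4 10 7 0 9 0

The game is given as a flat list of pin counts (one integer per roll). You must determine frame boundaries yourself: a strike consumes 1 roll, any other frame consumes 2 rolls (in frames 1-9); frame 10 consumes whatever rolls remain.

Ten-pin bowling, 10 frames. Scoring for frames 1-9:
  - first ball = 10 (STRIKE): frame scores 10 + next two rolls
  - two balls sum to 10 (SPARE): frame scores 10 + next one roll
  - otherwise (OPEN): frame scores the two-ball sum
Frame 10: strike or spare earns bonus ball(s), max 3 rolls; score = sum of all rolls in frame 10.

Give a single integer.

Answer: 6

Derivation:
Frame 1: OPEN (3+6=9). Cumulative: 9
Frame 2: OPEN (6+1=7). Cumulative: 16
Frame 3: SPARE (6+4=10). 10 + next roll (9) = 19. Cumulative: 35
Frame 4: SPARE (9+1=10). 10 + next roll (4) = 14. Cumulative: 49
Frame 5: OPEN (4+2=6). Cumulative: 55
Frame 6: OPEN (2+1=3). Cumulative: 58
Frame 7: OPEN (4+4=8). Cumulative: 66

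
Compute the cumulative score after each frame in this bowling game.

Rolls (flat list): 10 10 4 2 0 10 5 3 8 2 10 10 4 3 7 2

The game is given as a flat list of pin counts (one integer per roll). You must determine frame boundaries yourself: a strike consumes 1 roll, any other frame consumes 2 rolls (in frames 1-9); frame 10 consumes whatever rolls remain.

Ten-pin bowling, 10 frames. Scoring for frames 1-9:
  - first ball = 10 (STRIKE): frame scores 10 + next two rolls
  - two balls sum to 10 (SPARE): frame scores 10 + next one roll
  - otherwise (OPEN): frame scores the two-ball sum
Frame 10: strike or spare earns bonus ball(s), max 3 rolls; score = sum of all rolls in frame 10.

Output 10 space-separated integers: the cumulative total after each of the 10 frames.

Frame 1: STRIKE. 10 + next two rolls (10+4) = 24. Cumulative: 24
Frame 2: STRIKE. 10 + next two rolls (4+2) = 16. Cumulative: 40
Frame 3: OPEN (4+2=6). Cumulative: 46
Frame 4: SPARE (0+10=10). 10 + next roll (5) = 15. Cumulative: 61
Frame 5: OPEN (5+3=8). Cumulative: 69
Frame 6: SPARE (8+2=10). 10 + next roll (10) = 20. Cumulative: 89
Frame 7: STRIKE. 10 + next two rolls (10+4) = 24. Cumulative: 113
Frame 8: STRIKE. 10 + next two rolls (4+3) = 17. Cumulative: 130
Frame 9: OPEN (4+3=7). Cumulative: 137
Frame 10: OPEN. Sum of all frame-10 rolls (7+2) = 9. Cumulative: 146

Answer: 24 40 46 61 69 89 113 130 137 146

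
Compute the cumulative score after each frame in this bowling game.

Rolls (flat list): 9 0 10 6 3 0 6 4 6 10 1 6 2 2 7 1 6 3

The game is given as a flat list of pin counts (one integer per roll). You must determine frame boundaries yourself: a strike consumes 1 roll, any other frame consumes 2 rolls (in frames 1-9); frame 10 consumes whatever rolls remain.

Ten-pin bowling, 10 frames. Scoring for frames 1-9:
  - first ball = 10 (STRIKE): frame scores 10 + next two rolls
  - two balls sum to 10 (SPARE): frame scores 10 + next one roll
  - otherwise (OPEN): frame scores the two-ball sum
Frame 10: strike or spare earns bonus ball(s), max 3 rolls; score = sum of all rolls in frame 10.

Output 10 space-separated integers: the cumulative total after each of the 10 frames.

Frame 1: OPEN (9+0=9). Cumulative: 9
Frame 2: STRIKE. 10 + next two rolls (6+3) = 19. Cumulative: 28
Frame 3: OPEN (6+3=9). Cumulative: 37
Frame 4: OPEN (0+6=6). Cumulative: 43
Frame 5: SPARE (4+6=10). 10 + next roll (10) = 20. Cumulative: 63
Frame 6: STRIKE. 10 + next two rolls (1+6) = 17. Cumulative: 80
Frame 7: OPEN (1+6=7). Cumulative: 87
Frame 8: OPEN (2+2=4). Cumulative: 91
Frame 9: OPEN (7+1=8). Cumulative: 99
Frame 10: OPEN. Sum of all frame-10 rolls (6+3) = 9. Cumulative: 108

Answer: 9 28 37 43 63 80 87 91 99 108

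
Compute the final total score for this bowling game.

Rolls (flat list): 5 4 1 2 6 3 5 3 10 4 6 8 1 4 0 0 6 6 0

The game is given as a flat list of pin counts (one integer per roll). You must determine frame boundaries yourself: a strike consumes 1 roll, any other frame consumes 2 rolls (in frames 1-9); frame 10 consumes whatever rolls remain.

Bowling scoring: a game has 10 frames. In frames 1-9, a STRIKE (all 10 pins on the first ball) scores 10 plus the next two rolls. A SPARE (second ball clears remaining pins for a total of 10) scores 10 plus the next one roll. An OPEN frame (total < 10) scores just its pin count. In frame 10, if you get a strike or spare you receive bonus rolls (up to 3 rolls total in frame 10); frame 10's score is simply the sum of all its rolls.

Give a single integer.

Answer: 92

Derivation:
Frame 1: OPEN (5+4=9). Cumulative: 9
Frame 2: OPEN (1+2=3). Cumulative: 12
Frame 3: OPEN (6+3=9). Cumulative: 21
Frame 4: OPEN (5+3=8). Cumulative: 29
Frame 5: STRIKE. 10 + next two rolls (4+6) = 20. Cumulative: 49
Frame 6: SPARE (4+6=10). 10 + next roll (8) = 18. Cumulative: 67
Frame 7: OPEN (8+1=9). Cumulative: 76
Frame 8: OPEN (4+0=4). Cumulative: 80
Frame 9: OPEN (0+6=6). Cumulative: 86
Frame 10: OPEN. Sum of all frame-10 rolls (6+0) = 6. Cumulative: 92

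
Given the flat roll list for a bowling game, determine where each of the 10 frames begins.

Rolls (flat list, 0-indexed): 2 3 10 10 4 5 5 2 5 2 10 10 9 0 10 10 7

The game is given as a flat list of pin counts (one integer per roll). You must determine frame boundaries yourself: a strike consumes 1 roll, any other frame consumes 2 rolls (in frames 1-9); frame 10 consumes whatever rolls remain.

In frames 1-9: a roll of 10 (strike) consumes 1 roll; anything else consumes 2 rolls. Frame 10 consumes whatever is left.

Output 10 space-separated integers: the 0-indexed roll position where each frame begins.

Frame 1 starts at roll index 0: rolls=2,3 (sum=5), consumes 2 rolls
Frame 2 starts at roll index 2: roll=10 (strike), consumes 1 roll
Frame 3 starts at roll index 3: roll=10 (strike), consumes 1 roll
Frame 4 starts at roll index 4: rolls=4,5 (sum=9), consumes 2 rolls
Frame 5 starts at roll index 6: rolls=5,2 (sum=7), consumes 2 rolls
Frame 6 starts at roll index 8: rolls=5,2 (sum=7), consumes 2 rolls
Frame 7 starts at roll index 10: roll=10 (strike), consumes 1 roll
Frame 8 starts at roll index 11: roll=10 (strike), consumes 1 roll
Frame 9 starts at roll index 12: rolls=9,0 (sum=9), consumes 2 rolls
Frame 10 starts at roll index 14: 3 remaining rolls

Answer: 0 2 3 4 6 8 10 11 12 14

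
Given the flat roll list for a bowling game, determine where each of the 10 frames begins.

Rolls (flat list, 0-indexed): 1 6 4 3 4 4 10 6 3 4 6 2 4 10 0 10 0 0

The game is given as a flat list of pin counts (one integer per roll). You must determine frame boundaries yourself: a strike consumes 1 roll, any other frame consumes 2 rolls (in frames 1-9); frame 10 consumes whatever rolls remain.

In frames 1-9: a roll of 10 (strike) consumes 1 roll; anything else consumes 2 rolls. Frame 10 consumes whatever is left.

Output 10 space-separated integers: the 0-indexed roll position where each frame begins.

Frame 1 starts at roll index 0: rolls=1,6 (sum=7), consumes 2 rolls
Frame 2 starts at roll index 2: rolls=4,3 (sum=7), consumes 2 rolls
Frame 3 starts at roll index 4: rolls=4,4 (sum=8), consumes 2 rolls
Frame 4 starts at roll index 6: roll=10 (strike), consumes 1 roll
Frame 5 starts at roll index 7: rolls=6,3 (sum=9), consumes 2 rolls
Frame 6 starts at roll index 9: rolls=4,6 (sum=10), consumes 2 rolls
Frame 7 starts at roll index 11: rolls=2,4 (sum=6), consumes 2 rolls
Frame 8 starts at roll index 13: roll=10 (strike), consumes 1 roll
Frame 9 starts at roll index 14: rolls=0,10 (sum=10), consumes 2 rolls
Frame 10 starts at roll index 16: 2 remaining rolls

Answer: 0 2 4 6 7 9 11 13 14 16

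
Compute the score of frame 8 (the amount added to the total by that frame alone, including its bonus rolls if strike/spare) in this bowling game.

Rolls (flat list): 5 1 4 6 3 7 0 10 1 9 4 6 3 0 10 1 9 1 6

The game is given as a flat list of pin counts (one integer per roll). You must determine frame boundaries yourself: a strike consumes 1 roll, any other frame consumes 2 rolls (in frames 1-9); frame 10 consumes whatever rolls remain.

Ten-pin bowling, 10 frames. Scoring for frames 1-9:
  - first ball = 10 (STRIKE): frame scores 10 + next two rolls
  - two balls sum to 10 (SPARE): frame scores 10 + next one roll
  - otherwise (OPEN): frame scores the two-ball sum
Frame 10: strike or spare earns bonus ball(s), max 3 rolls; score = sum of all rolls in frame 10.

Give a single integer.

Answer: 20

Derivation:
Frame 1: OPEN (5+1=6). Cumulative: 6
Frame 2: SPARE (4+6=10). 10 + next roll (3) = 13. Cumulative: 19
Frame 3: SPARE (3+7=10). 10 + next roll (0) = 10. Cumulative: 29
Frame 4: SPARE (0+10=10). 10 + next roll (1) = 11. Cumulative: 40
Frame 5: SPARE (1+9=10). 10 + next roll (4) = 14. Cumulative: 54
Frame 6: SPARE (4+6=10). 10 + next roll (3) = 13. Cumulative: 67
Frame 7: OPEN (3+0=3). Cumulative: 70
Frame 8: STRIKE. 10 + next two rolls (1+9) = 20. Cumulative: 90
Frame 9: SPARE (1+9=10). 10 + next roll (1) = 11. Cumulative: 101
Frame 10: OPEN. Sum of all frame-10 rolls (1+6) = 7. Cumulative: 108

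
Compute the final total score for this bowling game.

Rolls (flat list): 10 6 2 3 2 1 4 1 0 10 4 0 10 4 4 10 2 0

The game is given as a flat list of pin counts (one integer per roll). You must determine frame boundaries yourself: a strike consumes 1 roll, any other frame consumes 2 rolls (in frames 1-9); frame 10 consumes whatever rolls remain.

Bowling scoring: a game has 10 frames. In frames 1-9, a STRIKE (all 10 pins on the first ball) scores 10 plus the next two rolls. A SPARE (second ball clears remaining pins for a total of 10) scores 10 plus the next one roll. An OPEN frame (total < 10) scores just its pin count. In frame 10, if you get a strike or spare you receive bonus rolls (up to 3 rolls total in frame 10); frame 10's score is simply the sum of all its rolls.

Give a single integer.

Answer: 93

Derivation:
Frame 1: STRIKE. 10 + next two rolls (6+2) = 18. Cumulative: 18
Frame 2: OPEN (6+2=8). Cumulative: 26
Frame 3: OPEN (3+2=5). Cumulative: 31
Frame 4: OPEN (1+4=5). Cumulative: 36
Frame 5: OPEN (1+0=1). Cumulative: 37
Frame 6: STRIKE. 10 + next two rolls (4+0) = 14. Cumulative: 51
Frame 7: OPEN (4+0=4). Cumulative: 55
Frame 8: STRIKE. 10 + next two rolls (4+4) = 18. Cumulative: 73
Frame 9: OPEN (4+4=8). Cumulative: 81
Frame 10: STRIKE. Sum of all frame-10 rolls (10+2+0) = 12. Cumulative: 93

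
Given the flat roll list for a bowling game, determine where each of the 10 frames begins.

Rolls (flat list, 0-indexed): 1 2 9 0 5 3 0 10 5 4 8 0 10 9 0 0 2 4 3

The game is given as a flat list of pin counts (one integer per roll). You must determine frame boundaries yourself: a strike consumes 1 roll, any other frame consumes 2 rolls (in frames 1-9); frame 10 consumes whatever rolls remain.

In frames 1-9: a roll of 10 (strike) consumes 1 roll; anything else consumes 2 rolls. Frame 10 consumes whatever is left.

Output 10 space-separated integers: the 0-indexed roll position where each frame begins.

Answer: 0 2 4 6 8 10 12 13 15 17

Derivation:
Frame 1 starts at roll index 0: rolls=1,2 (sum=3), consumes 2 rolls
Frame 2 starts at roll index 2: rolls=9,0 (sum=9), consumes 2 rolls
Frame 3 starts at roll index 4: rolls=5,3 (sum=8), consumes 2 rolls
Frame 4 starts at roll index 6: rolls=0,10 (sum=10), consumes 2 rolls
Frame 5 starts at roll index 8: rolls=5,4 (sum=9), consumes 2 rolls
Frame 6 starts at roll index 10: rolls=8,0 (sum=8), consumes 2 rolls
Frame 7 starts at roll index 12: roll=10 (strike), consumes 1 roll
Frame 8 starts at roll index 13: rolls=9,0 (sum=9), consumes 2 rolls
Frame 9 starts at roll index 15: rolls=0,2 (sum=2), consumes 2 rolls
Frame 10 starts at roll index 17: 2 remaining rolls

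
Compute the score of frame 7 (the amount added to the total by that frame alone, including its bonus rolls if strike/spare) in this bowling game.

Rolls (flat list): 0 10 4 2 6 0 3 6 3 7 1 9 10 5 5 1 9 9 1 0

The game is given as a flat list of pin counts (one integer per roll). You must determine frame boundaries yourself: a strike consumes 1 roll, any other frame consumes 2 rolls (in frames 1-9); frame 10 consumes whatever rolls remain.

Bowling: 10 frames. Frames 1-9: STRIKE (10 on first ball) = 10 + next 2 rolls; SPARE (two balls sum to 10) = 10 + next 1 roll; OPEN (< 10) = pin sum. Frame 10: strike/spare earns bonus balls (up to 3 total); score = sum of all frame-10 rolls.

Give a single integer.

Answer: 20

Derivation:
Frame 1: SPARE (0+10=10). 10 + next roll (4) = 14. Cumulative: 14
Frame 2: OPEN (4+2=6). Cumulative: 20
Frame 3: OPEN (6+0=6). Cumulative: 26
Frame 4: OPEN (3+6=9). Cumulative: 35
Frame 5: SPARE (3+7=10). 10 + next roll (1) = 11. Cumulative: 46
Frame 6: SPARE (1+9=10). 10 + next roll (10) = 20. Cumulative: 66
Frame 7: STRIKE. 10 + next two rolls (5+5) = 20. Cumulative: 86
Frame 8: SPARE (5+5=10). 10 + next roll (1) = 11. Cumulative: 97
Frame 9: SPARE (1+9=10). 10 + next roll (9) = 19. Cumulative: 116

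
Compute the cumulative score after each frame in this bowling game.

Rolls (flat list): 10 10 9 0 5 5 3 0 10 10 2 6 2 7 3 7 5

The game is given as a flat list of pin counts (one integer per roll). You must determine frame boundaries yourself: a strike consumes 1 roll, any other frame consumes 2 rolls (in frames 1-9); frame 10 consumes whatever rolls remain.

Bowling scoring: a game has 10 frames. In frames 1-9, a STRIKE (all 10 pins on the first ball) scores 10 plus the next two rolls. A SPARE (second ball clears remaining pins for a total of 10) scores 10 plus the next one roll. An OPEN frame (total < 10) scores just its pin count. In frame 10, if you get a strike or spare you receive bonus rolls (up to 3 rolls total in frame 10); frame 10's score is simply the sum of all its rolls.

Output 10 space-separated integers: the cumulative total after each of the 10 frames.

Frame 1: STRIKE. 10 + next two rolls (10+9) = 29. Cumulative: 29
Frame 2: STRIKE. 10 + next two rolls (9+0) = 19. Cumulative: 48
Frame 3: OPEN (9+0=9). Cumulative: 57
Frame 4: SPARE (5+5=10). 10 + next roll (3) = 13. Cumulative: 70
Frame 5: OPEN (3+0=3). Cumulative: 73
Frame 6: STRIKE. 10 + next two rolls (10+2) = 22. Cumulative: 95
Frame 7: STRIKE. 10 + next two rolls (2+6) = 18. Cumulative: 113
Frame 8: OPEN (2+6=8). Cumulative: 121
Frame 9: OPEN (2+7=9). Cumulative: 130
Frame 10: SPARE. Sum of all frame-10 rolls (3+7+5) = 15. Cumulative: 145

Answer: 29 48 57 70 73 95 113 121 130 145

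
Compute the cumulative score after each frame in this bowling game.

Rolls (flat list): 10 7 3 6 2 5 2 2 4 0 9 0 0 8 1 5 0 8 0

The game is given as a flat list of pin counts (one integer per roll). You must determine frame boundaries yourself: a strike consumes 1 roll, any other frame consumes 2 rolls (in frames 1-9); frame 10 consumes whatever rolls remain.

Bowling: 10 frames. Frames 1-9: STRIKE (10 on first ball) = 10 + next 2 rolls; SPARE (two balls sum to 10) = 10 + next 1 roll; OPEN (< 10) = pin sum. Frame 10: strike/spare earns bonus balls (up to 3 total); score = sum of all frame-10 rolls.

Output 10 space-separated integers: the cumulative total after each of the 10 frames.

Answer: 20 36 44 51 57 66 66 75 80 88

Derivation:
Frame 1: STRIKE. 10 + next two rolls (7+3) = 20. Cumulative: 20
Frame 2: SPARE (7+3=10). 10 + next roll (6) = 16. Cumulative: 36
Frame 3: OPEN (6+2=8). Cumulative: 44
Frame 4: OPEN (5+2=7). Cumulative: 51
Frame 5: OPEN (2+4=6). Cumulative: 57
Frame 6: OPEN (0+9=9). Cumulative: 66
Frame 7: OPEN (0+0=0). Cumulative: 66
Frame 8: OPEN (8+1=9). Cumulative: 75
Frame 9: OPEN (5+0=5). Cumulative: 80
Frame 10: OPEN. Sum of all frame-10 rolls (8+0) = 8. Cumulative: 88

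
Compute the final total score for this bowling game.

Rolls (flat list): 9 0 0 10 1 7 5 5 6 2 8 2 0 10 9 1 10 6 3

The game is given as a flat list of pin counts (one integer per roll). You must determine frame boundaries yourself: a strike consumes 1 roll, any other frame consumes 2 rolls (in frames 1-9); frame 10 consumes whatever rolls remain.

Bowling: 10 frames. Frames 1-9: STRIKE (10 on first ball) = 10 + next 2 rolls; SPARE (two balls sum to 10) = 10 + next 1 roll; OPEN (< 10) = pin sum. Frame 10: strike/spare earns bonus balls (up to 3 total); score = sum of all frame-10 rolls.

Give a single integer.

Frame 1: OPEN (9+0=9). Cumulative: 9
Frame 2: SPARE (0+10=10). 10 + next roll (1) = 11. Cumulative: 20
Frame 3: OPEN (1+7=8). Cumulative: 28
Frame 4: SPARE (5+5=10). 10 + next roll (6) = 16. Cumulative: 44
Frame 5: OPEN (6+2=8). Cumulative: 52
Frame 6: SPARE (8+2=10). 10 + next roll (0) = 10. Cumulative: 62
Frame 7: SPARE (0+10=10). 10 + next roll (9) = 19. Cumulative: 81
Frame 8: SPARE (9+1=10). 10 + next roll (10) = 20. Cumulative: 101
Frame 9: STRIKE. 10 + next two rolls (6+3) = 19. Cumulative: 120
Frame 10: OPEN. Sum of all frame-10 rolls (6+3) = 9. Cumulative: 129

Answer: 129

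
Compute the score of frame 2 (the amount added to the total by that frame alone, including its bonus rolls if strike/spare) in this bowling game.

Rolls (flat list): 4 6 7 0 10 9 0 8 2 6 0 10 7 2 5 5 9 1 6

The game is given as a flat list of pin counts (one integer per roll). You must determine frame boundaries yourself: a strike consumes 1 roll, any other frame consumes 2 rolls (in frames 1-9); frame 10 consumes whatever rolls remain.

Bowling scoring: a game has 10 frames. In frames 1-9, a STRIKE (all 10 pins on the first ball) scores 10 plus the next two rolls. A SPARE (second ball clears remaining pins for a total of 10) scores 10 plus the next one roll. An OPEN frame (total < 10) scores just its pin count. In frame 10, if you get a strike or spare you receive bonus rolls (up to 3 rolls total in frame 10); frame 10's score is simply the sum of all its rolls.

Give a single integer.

Answer: 7

Derivation:
Frame 1: SPARE (4+6=10). 10 + next roll (7) = 17. Cumulative: 17
Frame 2: OPEN (7+0=7). Cumulative: 24
Frame 3: STRIKE. 10 + next two rolls (9+0) = 19. Cumulative: 43
Frame 4: OPEN (9+0=9). Cumulative: 52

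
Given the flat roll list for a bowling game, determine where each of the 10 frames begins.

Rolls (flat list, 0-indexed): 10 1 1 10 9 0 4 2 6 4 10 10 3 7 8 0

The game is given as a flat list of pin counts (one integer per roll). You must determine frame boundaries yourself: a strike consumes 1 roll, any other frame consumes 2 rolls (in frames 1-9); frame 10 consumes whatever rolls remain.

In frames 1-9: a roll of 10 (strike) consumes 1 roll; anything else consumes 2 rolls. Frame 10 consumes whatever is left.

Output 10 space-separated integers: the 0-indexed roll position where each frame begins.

Frame 1 starts at roll index 0: roll=10 (strike), consumes 1 roll
Frame 2 starts at roll index 1: rolls=1,1 (sum=2), consumes 2 rolls
Frame 3 starts at roll index 3: roll=10 (strike), consumes 1 roll
Frame 4 starts at roll index 4: rolls=9,0 (sum=9), consumes 2 rolls
Frame 5 starts at roll index 6: rolls=4,2 (sum=6), consumes 2 rolls
Frame 6 starts at roll index 8: rolls=6,4 (sum=10), consumes 2 rolls
Frame 7 starts at roll index 10: roll=10 (strike), consumes 1 roll
Frame 8 starts at roll index 11: roll=10 (strike), consumes 1 roll
Frame 9 starts at roll index 12: rolls=3,7 (sum=10), consumes 2 rolls
Frame 10 starts at roll index 14: 2 remaining rolls

Answer: 0 1 3 4 6 8 10 11 12 14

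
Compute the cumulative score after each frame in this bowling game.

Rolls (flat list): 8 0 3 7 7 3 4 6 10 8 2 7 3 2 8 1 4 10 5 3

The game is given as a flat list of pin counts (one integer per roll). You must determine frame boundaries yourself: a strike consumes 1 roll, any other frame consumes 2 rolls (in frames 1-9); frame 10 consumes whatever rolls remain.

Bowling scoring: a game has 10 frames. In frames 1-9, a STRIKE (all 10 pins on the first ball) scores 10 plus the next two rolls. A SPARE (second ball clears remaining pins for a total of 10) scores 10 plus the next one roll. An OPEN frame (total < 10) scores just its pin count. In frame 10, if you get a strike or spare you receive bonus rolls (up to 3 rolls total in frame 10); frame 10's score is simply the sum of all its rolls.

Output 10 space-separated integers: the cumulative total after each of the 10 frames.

Frame 1: OPEN (8+0=8). Cumulative: 8
Frame 2: SPARE (3+7=10). 10 + next roll (7) = 17. Cumulative: 25
Frame 3: SPARE (7+3=10). 10 + next roll (4) = 14. Cumulative: 39
Frame 4: SPARE (4+6=10). 10 + next roll (10) = 20. Cumulative: 59
Frame 5: STRIKE. 10 + next two rolls (8+2) = 20. Cumulative: 79
Frame 6: SPARE (8+2=10). 10 + next roll (7) = 17. Cumulative: 96
Frame 7: SPARE (7+3=10). 10 + next roll (2) = 12. Cumulative: 108
Frame 8: SPARE (2+8=10). 10 + next roll (1) = 11. Cumulative: 119
Frame 9: OPEN (1+4=5). Cumulative: 124
Frame 10: STRIKE. Sum of all frame-10 rolls (10+5+3) = 18. Cumulative: 142

Answer: 8 25 39 59 79 96 108 119 124 142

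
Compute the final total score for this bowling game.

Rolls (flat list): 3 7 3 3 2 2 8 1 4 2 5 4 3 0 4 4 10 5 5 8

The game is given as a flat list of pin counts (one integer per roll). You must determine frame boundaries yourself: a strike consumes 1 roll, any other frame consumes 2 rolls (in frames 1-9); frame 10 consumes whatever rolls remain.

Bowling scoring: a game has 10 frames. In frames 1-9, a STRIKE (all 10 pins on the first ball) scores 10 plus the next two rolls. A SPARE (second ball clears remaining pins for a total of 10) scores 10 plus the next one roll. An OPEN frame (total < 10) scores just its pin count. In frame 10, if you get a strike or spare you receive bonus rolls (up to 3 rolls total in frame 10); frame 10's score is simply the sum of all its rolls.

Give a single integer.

Frame 1: SPARE (3+7=10). 10 + next roll (3) = 13. Cumulative: 13
Frame 2: OPEN (3+3=6). Cumulative: 19
Frame 3: OPEN (2+2=4). Cumulative: 23
Frame 4: OPEN (8+1=9). Cumulative: 32
Frame 5: OPEN (4+2=6). Cumulative: 38
Frame 6: OPEN (5+4=9). Cumulative: 47
Frame 7: OPEN (3+0=3). Cumulative: 50
Frame 8: OPEN (4+4=8). Cumulative: 58
Frame 9: STRIKE. 10 + next two rolls (5+5) = 20. Cumulative: 78
Frame 10: SPARE. Sum of all frame-10 rolls (5+5+8) = 18. Cumulative: 96

Answer: 96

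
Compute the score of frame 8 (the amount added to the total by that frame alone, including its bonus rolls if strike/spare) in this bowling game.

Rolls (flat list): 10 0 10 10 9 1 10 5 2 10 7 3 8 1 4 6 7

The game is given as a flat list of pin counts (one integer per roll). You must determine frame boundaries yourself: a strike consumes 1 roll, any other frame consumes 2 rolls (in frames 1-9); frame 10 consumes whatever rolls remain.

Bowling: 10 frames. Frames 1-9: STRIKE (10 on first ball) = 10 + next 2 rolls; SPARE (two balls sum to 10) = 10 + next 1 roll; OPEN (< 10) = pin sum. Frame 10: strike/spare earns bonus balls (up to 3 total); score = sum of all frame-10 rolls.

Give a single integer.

Answer: 18

Derivation:
Frame 1: STRIKE. 10 + next two rolls (0+10) = 20. Cumulative: 20
Frame 2: SPARE (0+10=10). 10 + next roll (10) = 20. Cumulative: 40
Frame 3: STRIKE. 10 + next two rolls (9+1) = 20. Cumulative: 60
Frame 4: SPARE (9+1=10). 10 + next roll (10) = 20. Cumulative: 80
Frame 5: STRIKE. 10 + next two rolls (5+2) = 17. Cumulative: 97
Frame 6: OPEN (5+2=7). Cumulative: 104
Frame 7: STRIKE. 10 + next two rolls (7+3) = 20. Cumulative: 124
Frame 8: SPARE (7+3=10). 10 + next roll (8) = 18. Cumulative: 142
Frame 9: OPEN (8+1=9). Cumulative: 151
Frame 10: SPARE. Sum of all frame-10 rolls (4+6+7) = 17. Cumulative: 168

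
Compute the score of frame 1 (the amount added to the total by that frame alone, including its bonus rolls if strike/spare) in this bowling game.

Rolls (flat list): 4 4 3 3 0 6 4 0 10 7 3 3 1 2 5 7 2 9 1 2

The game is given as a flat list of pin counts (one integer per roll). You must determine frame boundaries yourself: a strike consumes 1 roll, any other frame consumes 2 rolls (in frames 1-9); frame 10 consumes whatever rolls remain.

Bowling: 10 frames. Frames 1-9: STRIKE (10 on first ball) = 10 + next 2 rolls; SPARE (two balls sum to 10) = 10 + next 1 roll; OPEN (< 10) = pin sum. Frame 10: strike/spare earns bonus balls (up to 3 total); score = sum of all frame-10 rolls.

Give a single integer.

Frame 1: OPEN (4+4=8). Cumulative: 8
Frame 2: OPEN (3+3=6). Cumulative: 14
Frame 3: OPEN (0+6=6). Cumulative: 20

Answer: 8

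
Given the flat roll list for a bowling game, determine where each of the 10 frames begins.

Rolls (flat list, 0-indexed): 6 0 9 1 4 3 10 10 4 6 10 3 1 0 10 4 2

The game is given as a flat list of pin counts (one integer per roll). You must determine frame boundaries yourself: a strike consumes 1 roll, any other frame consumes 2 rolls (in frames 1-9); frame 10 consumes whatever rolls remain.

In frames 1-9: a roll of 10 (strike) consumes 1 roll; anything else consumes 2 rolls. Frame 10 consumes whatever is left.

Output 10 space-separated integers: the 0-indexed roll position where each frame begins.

Answer: 0 2 4 6 7 8 10 11 13 15

Derivation:
Frame 1 starts at roll index 0: rolls=6,0 (sum=6), consumes 2 rolls
Frame 2 starts at roll index 2: rolls=9,1 (sum=10), consumes 2 rolls
Frame 3 starts at roll index 4: rolls=4,3 (sum=7), consumes 2 rolls
Frame 4 starts at roll index 6: roll=10 (strike), consumes 1 roll
Frame 5 starts at roll index 7: roll=10 (strike), consumes 1 roll
Frame 6 starts at roll index 8: rolls=4,6 (sum=10), consumes 2 rolls
Frame 7 starts at roll index 10: roll=10 (strike), consumes 1 roll
Frame 8 starts at roll index 11: rolls=3,1 (sum=4), consumes 2 rolls
Frame 9 starts at roll index 13: rolls=0,10 (sum=10), consumes 2 rolls
Frame 10 starts at roll index 15: 2 remaining rolls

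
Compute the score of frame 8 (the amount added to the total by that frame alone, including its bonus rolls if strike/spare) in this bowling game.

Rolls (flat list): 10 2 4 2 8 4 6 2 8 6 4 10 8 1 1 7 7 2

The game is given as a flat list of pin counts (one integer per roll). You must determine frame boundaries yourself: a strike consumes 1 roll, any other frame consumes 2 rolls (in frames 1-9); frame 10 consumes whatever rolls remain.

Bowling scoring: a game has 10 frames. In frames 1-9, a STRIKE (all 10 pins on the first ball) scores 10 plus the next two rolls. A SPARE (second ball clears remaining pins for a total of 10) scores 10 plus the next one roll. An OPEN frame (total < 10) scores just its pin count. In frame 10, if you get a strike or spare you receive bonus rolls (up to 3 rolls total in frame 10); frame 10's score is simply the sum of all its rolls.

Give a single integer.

Answer: 9

Derivation:
Frame 1: STRIKE. 10 + next two rolls (2+4) = 16. Cumulative: 16
Frame 2: OPEN (2+4=6). Cumulative: 22
Frame 3: SPARE (2+8=10). 10 + next roll (4) = 14. Cumulative: 36
Frame 4: SPARE (4+6=10). 10 + next roll (2) = 12. Cumulative: 48
Frame 5: SPARE (2+8=10). 10 + next roll (6) = 16. Cumulative: 64
Frame 6: SPARE (6+4=10). 10 + next roll (10) = 20. Cumulative: 84
Frame 7: STRIKE. 10 + next two rolls (8+1) = 19. Cumulative: 103
Frame 8: OPEN (8+1=9). Cumulative: 112
Frame 9: OPEN (1+7=8). Cumulative: 120
Frame 10: OPEN. Sum of all frame-10 rolls (7+2) = 9. Cumulative: 129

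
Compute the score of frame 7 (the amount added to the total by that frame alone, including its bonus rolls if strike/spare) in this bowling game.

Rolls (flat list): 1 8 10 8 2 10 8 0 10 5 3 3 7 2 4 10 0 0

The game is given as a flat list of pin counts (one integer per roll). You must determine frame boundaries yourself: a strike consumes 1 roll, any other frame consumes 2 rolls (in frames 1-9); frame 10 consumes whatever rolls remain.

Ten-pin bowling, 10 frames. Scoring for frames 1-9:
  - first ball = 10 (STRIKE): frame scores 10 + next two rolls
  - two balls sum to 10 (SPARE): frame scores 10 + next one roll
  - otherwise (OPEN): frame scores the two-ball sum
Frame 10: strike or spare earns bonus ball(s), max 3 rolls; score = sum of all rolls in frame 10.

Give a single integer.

Answer: 8

Derivation:
Frame 1: OPEN (1+8=9). Cumulative: 9
Frame 2: STRIKE. 10 + next two rolls (8+2) = 20. Cumulative: 29
Frame 3: SPARE (8+2=10). 10 + next roll (10) = 20. Cumulative: 49
Frame 4: STRIKE. 10 + next two rolls (8+0) = 18. Cumulative: 67
Frame 5: OPEN (8+0=8). Cumulative: 75
Frame 6: STRIKE. 10 + next two rolls (5+3) = 18. Cumulative: 93
Frame 7: OPEN (5+3=8). Cumulative: 101
Frame 8: SPARE (3+7=10). 10 + next roll (2) = 12. Cumulative: 113
Frame 9: OPEN (2+4=6). Cumulative: 119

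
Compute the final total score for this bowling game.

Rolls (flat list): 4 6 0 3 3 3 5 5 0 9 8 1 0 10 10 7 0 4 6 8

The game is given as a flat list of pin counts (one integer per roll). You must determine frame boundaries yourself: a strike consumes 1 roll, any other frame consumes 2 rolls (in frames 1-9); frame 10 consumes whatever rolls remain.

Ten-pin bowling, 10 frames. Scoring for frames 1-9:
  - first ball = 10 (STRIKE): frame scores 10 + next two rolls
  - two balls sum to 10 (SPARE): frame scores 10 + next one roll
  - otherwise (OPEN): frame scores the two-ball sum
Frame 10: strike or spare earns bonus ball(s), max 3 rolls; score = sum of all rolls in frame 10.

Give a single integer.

Answer: 109

Derivation:
Frame 1: SPARE (4+6=10). 10 + next roll (0) = 10. Cumulative: 10
Frame 2: OPEN (0+3=3). Cumulative: 13
Frame 3: OPEN (3+3=6). Cumulative: 19
Frame 4: SPARE (5+5=10). 10 + next roll (0) = 10. Cumulative: 29
Frame 5: OPEN (0+9=9). Cumulative: 38
Frame 6: OPEN (8+1=9). Cumulative: 47
Frame 7: SPARE (0+10=10). 10 + next roll (10) = 20. Cumulative: 67
Frame 8: STRIKE. 10 + next two rolls (7+0) = 17. Cumulative: 84
Frame 9: OPEN (7+0=7). Cumulative: 91
Frame 10: SPARE. Sum of all frame-10 rolls (4+6+8) = 18. Cumulative: 109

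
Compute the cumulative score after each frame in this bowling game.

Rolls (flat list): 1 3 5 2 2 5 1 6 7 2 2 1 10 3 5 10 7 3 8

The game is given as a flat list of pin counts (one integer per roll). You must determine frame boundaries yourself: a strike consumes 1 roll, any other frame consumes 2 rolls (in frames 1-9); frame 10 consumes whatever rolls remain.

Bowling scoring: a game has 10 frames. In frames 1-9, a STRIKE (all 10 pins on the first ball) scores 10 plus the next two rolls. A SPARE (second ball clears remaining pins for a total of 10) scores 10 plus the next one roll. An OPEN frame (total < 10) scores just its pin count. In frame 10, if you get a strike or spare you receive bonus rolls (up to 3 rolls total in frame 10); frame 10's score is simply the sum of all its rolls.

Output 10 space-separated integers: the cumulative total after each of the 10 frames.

Frame 1: OPEN (1+3=4). Cumulative: 4
Frame 2: OPEN (5+2=7). Cumulative: 11
Frame 3: OPEN (2+5=7). Cumulative: 18
Frame 4: OPEN (1+6=7). Cumulative: 25
Frame 5: OPEN (7+2=9). Cumulative: 34
Frame 6: OPEN (2+1=3). Cumulative: 37
Frame 7: STRIKE. 10 + next two rolls (3+5) = 18. Cumulative: 55
Frame 8: OPEN (3+5=8). Cumulative: 63
Frame 9: STRIKE. 10 + next two rolls (7+3) = 20. Cumulative: 83
Frame 10: SPARE. Sum of all frame-10 rolls (7+3+8) = 18. Cumulative: 101

Answer: 4 11 18 25 34 37 55 63 83 101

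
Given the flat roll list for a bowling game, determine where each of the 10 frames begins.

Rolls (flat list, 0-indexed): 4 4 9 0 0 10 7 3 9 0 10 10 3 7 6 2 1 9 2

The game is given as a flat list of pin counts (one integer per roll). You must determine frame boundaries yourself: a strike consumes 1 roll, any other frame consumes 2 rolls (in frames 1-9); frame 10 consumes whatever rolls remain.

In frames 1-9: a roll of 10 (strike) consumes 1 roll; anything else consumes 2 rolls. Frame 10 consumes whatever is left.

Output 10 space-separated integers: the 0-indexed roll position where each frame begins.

Frame 1 starts at roll index 0: rolls=4,4 (sum=8), consumes 2 rolls
Frame 2 starts at roll index 2: rolls=9,0 (sum=9), consumes 2 rolls
Frame 3 starts at roll index 4: rolls=0,10 (sum=10), consumes 2 rolls
Frame 4 starts at roll index 6: rolls=7,3 (sum=10), consumes 2 rolls
Frame 5 starts at roll index 8: rolls=9,0 (sum=9), consumes 2 rolls
Frame 6 starts at roll index 10: roll=10 (strike), consumes 1 roll
Frame 7 starts at roll index 11: roll=10 (strike), consumes 1 roll
Frame 8 starts at roll index 12: rolls=3,7 (sum=10), consumes 2 rolls
Frame 9 starts at roll index 14: rolls=6,2 (sum=8), consumes 2 rolls
Frame 10 starts at roll index 16: 3 remaining rolls

Answer: 0 2 4 6 8 10 11 12 14 16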